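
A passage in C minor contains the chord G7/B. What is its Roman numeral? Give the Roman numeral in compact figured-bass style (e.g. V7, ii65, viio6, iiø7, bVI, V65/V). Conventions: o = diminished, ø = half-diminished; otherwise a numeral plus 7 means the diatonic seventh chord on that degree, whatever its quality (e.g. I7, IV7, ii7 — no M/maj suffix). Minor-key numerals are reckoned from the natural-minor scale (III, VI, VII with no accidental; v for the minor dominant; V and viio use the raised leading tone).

V65

The pitches G-B-D-F form a dominant seventh chord rooted on G.
G is scale degree 5 in C minor, and a dominant seventh chord on that degree is written V7.
With B in the bass the chord is in first inversion, so the figured bass is 65.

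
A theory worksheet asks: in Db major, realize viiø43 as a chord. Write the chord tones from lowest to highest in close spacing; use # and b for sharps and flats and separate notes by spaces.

In Db major, scale degree 7 is C, and the diatonic chord built there is a half-diminished seventh chord.
Stacking thirds from C gives C-Eb-Gb-Bb.
With the 43 figure the chord is in second inversion; from the bass Gb upward in close position it reads Gb-Bb-C-Eb.

Gb Bb C Eb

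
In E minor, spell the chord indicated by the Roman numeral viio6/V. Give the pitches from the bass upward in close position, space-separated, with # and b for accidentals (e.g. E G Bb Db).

viio6/V is a secondary leading-tone chord. The target V is B in E minor; the applied chord is rooted a semitone below, on A#.
Building a diminished triad on A# gives A#-C#-E.
The figured bass 6 indicates first inversion, placing the third (C#) in the bass: C#-E-A#.

C# E A#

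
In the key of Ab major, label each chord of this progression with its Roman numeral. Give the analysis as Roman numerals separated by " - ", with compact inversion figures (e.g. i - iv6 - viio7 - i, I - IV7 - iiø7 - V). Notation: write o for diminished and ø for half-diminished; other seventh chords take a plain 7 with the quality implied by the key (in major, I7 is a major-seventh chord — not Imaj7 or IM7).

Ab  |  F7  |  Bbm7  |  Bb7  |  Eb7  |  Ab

Ab has root Ab, degree 1 in Ab major, so I.
F7 is the secondary dominant of ii (dominant seventh chord on F): V7/ii.
Bbm7: root Bb is the supertonic; minor seventh chord there is ii7.
Bb7: chromatic; Bb is V of V, so V7/V.
Eb7: root Eb is the dominant; dominant seventh chord there is V7.
Ab has root Ab, degree 1 in Ab major, so I.

I - V7/ii - ii7 - V7/V - V7 - I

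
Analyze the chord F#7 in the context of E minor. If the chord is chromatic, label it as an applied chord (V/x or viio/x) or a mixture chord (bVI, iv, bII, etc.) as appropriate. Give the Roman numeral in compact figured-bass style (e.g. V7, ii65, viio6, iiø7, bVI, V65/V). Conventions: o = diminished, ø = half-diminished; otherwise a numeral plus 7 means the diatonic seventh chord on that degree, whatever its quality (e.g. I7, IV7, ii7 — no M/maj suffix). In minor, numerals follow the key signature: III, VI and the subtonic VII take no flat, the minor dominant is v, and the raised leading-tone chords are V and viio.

V7/V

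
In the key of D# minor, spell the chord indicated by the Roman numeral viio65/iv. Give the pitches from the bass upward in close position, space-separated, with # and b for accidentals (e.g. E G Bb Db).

A# C# E F##

The slash marks an applied leading-tone chord: viio of iv. In D# minor, iv is G#, so the leading tone to it is F##, a half step below.
Building a fully diminished seventh chord on F## gives F##-A#-C#-E.
With the 65 figure the chord is in first inversion; from the bass A# upward in close position it reads A#-C#-E-F##.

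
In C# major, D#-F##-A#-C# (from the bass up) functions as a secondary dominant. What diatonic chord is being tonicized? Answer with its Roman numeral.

V

The chord is a dominant seventh chord on D#.
A dominant resolves down a perfect fifth: D# → G#. In C# major, G# is scale degree 5, i.e. V.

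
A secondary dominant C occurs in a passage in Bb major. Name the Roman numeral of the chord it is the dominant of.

V

The chord is a major triad on C.
A dominant resolves down a perfect fifth: C → F. In Bb major, F is scale degree 5, i.e. V.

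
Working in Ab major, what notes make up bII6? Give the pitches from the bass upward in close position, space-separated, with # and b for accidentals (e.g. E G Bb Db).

Scale degree 2 in Ab major is Bb; lowering it a half step gives Bbb. bII6 is the Neapolitan sixth — a major triad on the lowered second degree, here in its customary first inversion.
So the chord is Bbb-Db-Fb.
With the 6 figure the chord is in first inversion; from the bass Db upward in close position it reads Db-Fb-Bbb.

Db Fb Bbb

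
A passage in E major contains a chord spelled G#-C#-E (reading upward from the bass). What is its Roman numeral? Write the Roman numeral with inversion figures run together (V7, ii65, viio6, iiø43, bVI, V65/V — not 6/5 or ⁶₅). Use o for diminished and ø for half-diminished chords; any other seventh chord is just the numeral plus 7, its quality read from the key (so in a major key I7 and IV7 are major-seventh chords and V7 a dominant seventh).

Stacked in thirds the chord is C#-E-G#: a minor triad on C#.
C# is scale degree 6 in E major, and a minor triad on that degree is written vi.
With G# in the bass the chord is in second inversion, so the figured bass is 64.

vi64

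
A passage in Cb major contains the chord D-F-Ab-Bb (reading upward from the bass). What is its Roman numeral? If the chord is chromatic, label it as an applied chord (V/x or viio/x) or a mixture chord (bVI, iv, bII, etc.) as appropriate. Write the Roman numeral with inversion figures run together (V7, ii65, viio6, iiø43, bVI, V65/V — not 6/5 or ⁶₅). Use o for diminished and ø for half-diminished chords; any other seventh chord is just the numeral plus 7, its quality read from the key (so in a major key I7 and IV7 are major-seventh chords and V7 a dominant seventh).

The pitches Bb-D-F-Ab form a dominant seventh chord rooted on Bb.
Bb is not a diatonic chord root with this quality in Cb major, but it lies a perfect fifth above Eb (iii), so the chord functions as an applied dominant of iii.
With D in the bass the chord is in first inversion, so the figured bass is 65.

V65/iii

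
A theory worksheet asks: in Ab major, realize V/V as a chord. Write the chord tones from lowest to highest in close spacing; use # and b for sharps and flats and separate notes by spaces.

The slash means an applied dominant: we want the dominant of V. In Ab major, V is Eb major, and its dominant is built on Bb.
Building a major triad on Bb gives Bb-D-F.

Bb D F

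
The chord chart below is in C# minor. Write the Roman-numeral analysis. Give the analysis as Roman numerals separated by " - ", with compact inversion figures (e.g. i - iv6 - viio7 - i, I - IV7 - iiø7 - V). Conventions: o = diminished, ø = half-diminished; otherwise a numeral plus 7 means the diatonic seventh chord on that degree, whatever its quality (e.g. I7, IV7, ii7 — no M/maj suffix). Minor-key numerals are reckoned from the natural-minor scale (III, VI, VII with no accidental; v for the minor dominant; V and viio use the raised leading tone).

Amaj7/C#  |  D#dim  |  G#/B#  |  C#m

VI65 - iio - V6 - i

Amaj7/C#: major seventh chord on A = scale degree 6 → VI65.
D#dim has root D#, degree 2 in C# minor, so iio.
G#/B#: major triad on G# = scale degree 5 → V6.
C#m has root C#, degree 1 in C# minor, so i.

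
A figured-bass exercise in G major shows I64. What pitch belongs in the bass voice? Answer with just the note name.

I in G major has root G; the chord is G-B-D.
The figure 64 means second inversion — the fifth is in the bass.

D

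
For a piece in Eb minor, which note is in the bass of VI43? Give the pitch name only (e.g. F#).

VI in Eb minor has root Cb; the chord is Cb-Eb-Gb-Bb.
The figure 43 means second inversion — the fifth is in the bass.

Gb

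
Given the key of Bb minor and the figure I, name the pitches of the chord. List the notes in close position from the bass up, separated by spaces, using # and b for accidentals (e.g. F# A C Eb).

Scale degree 1 in Bb minor is Bb; here the chord built on it is altered to a major triad. I is the major tonic (Picardy third), borrowed from the parallel major.
So the chord is Bb-D-F, a major triad.

Bb D F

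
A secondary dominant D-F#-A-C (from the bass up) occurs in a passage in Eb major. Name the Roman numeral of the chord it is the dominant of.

iii

The chord is a dominant seventh chord on D.
A dominant resolves down a perfect fifth: D → G. In Eb major, G is scale degree 3, i.e. iii.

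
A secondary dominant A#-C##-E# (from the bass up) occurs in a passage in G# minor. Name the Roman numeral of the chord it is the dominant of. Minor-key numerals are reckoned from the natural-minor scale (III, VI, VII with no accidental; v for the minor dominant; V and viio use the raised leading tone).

The chord is a major triad on A#.
A dominant resolves down a perfect fifth: A# → D#. In G# minor, D# is scale degree 5, i.e. V.

V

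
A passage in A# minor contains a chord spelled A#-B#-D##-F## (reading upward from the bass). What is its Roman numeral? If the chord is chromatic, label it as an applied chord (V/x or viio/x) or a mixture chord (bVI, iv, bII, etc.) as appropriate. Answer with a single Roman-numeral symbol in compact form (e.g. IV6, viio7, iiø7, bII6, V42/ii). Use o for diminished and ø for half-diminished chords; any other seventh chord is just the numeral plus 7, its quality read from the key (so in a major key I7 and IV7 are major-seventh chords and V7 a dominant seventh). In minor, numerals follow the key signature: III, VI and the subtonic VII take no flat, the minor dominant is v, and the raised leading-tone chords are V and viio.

V42/V

Stacked in thirds the chord is B#-D##-F##-A#: a dominant seventh chord on B#.
B# is not a diatonic chord root with this quality in A# minor, but it lies a perfect fifth above E# (V), so the chord functions as an applied dominant of V.
With A# in the bass the chord is in third inversion, so the figured bass is 42.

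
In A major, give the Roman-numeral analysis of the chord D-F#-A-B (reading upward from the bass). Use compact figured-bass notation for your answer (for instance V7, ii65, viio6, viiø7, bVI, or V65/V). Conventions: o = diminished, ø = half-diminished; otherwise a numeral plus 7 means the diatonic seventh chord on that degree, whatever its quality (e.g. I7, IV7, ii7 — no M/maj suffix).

ii65

Stacked in thirds the chord is B-D-F#-A: a minor seventh chord on B.
In A major, B is the supertonic; the diatonic minor seventh chord there is ii7.
With D in the bass the chord is in first inversion, so the figured bass is 65.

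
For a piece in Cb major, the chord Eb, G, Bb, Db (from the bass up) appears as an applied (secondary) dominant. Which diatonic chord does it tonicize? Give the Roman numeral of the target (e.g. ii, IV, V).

vi

The chord is a dominant seventh chord on Eb.
A dominant resolves down a perfect fifth: Eb → Ab. In Cb major, Ab is scale degree 6, i.e. vi.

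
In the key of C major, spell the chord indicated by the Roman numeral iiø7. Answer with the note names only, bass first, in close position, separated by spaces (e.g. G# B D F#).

D F Ab C

iiø7 is the half-diminished supertonic seventh, borrowed from the parallel minor. In C major that root is D.
So the chord is D-F-Ab-C, a half-diminished seventh chord.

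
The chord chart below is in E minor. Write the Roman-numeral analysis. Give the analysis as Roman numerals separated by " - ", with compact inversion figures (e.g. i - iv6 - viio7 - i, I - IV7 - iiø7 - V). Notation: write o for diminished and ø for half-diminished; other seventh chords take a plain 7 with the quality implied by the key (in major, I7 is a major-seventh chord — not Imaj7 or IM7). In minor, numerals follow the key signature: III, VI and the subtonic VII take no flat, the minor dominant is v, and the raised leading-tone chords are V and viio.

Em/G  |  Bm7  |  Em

Em/G: root E is the tonic; minor triad there is i6.
Bm7: root B is the dominant; minor seventh chord there is v7.
Em: root E is the tonic; minor triad there is i.

i6 - v7 - i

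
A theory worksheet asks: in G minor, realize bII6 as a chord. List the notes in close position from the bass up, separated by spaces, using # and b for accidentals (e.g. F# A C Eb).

C Eb Ab

Scale degree 2 in G minor is A; lowering it a half step gives Ab. bII6 is the Neapolitan sixth — a major triad on the lowered second degree, here in its customary first inversion.
So the chord is Ab-C-Eb, a major triad.
The figured bass 6 indicates first inversion, placing the third (C) in the bass: C-Eb-Ab.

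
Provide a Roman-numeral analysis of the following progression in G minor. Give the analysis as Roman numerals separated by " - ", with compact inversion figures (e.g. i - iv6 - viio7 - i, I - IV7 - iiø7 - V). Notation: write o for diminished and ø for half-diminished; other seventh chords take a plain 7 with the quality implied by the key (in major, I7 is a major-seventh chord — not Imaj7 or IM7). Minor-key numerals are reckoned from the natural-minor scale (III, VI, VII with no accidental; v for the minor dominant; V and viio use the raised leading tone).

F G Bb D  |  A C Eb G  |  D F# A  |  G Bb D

i42 - iiø7 - V - i

F-G-Bb-D: minor seventh chord on G = scale degree 1 → i42.
A-C-Eb-G: half-diminished seventh chord on A = scale degree 2 → iiø7.
D-F#-A: major triad on D = scale degree 5 → V.
G-Bb-D: minor triad on G = scale degree 1 → i.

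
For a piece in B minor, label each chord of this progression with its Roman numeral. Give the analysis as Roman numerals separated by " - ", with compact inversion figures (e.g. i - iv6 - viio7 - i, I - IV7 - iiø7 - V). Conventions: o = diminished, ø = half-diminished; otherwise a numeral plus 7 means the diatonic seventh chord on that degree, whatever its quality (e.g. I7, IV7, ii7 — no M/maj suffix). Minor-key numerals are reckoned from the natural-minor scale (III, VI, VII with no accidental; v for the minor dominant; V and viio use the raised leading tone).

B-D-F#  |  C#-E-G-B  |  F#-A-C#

B-D-F#: root B is the tonic; minor triad there is i.
C#-E-G-B has root C#, degree 2 in B minor, so iiø7.
F#-A-C#: minor triad on F# = scale degree 5 → v.

i - iiø7 - v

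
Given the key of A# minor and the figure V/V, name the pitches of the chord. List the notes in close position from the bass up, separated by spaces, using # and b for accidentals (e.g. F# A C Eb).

V/V is a secondary dominant — the dominant triad of V. V in A# minor is E#, so the applied chord's root is B#, a perfect fifth above.
Building a major triad on B# gives B#-D##-F##.

B# D## F##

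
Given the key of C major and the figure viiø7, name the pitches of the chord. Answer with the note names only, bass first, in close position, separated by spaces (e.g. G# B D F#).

B D F A

In C major, the seventh degree is B, and the diatonic chord built there is a half-diminished seventh chord.
Stacking thirds from B gives B-D-F-A.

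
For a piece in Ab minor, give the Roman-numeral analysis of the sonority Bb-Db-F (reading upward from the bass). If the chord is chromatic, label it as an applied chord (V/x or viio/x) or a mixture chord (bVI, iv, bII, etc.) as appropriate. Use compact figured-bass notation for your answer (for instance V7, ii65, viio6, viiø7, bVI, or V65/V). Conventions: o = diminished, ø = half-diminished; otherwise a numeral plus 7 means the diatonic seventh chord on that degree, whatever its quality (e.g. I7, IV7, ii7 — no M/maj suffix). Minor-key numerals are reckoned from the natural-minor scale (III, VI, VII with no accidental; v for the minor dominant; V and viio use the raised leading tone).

ii

The pitches Bb-Db-F form a minor triad rooted on Bb.
Bb is the second degree of Ab minor. This is the minor supertonic, borrowed from the parallel major (the Dorian ii).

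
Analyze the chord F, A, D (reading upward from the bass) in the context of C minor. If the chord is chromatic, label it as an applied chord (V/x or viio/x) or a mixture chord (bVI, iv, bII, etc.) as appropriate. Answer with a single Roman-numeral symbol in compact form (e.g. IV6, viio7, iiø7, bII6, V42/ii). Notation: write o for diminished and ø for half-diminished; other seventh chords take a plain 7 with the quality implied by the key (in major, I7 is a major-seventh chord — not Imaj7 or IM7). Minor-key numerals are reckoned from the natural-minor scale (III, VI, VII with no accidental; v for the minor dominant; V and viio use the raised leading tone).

ii6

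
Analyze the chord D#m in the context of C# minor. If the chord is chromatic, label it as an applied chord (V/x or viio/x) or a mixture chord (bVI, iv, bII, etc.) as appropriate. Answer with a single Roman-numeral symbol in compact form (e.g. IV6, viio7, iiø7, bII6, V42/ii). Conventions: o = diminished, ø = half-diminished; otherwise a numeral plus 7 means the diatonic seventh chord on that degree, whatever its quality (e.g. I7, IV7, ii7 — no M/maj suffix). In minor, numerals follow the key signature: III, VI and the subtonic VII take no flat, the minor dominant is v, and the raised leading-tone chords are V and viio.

The pitches D#-F#-A# form a minor triad rooted on D#.
D# is the second degree of C# minor. This is the minor supertonic, borrowed from the parallel major (the Dorian ii).

ii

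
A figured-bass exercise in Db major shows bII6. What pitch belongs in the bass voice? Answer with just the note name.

bII in Db major has root Ebb; the chord is Ebb-Gb-Bbb.
The figure 6 means first inversion — the third is in the bass.

Gb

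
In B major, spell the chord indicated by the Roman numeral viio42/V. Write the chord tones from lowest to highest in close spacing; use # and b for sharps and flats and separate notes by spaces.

D E# G# B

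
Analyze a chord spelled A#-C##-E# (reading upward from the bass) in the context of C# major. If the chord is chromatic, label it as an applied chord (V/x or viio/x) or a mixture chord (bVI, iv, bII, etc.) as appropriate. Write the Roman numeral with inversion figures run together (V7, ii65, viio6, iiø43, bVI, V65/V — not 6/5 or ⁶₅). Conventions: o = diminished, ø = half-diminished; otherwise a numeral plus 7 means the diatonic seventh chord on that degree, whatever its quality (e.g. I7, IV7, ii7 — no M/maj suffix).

V/ii

Stacked in thirds the chord is A#-C##-E#: a major triad on A#.
A# is not a diatonic chord root with this quality in C# major, but it lies a perfect fifth above D# (ii), so the chord functions as an applied dominant of ii.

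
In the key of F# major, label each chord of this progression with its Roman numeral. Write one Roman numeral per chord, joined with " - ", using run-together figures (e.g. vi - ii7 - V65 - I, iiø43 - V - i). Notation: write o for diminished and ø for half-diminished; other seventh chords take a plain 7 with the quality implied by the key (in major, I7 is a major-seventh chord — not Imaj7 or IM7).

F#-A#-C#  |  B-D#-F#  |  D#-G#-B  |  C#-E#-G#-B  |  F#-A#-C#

I - IV - ii64 - V7 - I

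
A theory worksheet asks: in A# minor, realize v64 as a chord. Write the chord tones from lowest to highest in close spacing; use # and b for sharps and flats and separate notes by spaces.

In A# minor, the dominant is E#, and the diatonic chord built there is a minor triad.
Stacking thirds from E# gives E#-G#-B#.
The figured bass 64 indicates second inversion, placing the fifth (B#) in the bass: B#-E#-G#.

B# E# G#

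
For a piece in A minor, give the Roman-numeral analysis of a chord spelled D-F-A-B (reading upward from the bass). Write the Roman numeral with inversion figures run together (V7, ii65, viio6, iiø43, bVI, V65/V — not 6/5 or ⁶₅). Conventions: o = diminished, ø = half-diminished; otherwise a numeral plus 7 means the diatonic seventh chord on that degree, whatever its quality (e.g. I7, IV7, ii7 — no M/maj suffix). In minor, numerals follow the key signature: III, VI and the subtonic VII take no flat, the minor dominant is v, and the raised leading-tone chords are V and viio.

Stacked in thirds the chord is B-D-F-A: a half-diminished seventh chord on B.
B is scale degree 2 in A minor, and a half-diminished seventh chord on that degree is written iiø7.
With D in the bass the chord is in first inversion, so the figured bass is 65.

iiø65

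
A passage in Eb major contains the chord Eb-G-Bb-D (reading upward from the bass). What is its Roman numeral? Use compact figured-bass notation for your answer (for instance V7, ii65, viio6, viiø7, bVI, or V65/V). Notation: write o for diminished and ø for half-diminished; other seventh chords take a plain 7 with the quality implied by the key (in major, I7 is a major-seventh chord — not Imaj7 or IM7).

Stacked in thirds the chord is Eb-G-Bb-D: a major seventh chord on Eb.
In Eb major, Eb is the tonic; the diatonic major seventh chord there is I7.

I7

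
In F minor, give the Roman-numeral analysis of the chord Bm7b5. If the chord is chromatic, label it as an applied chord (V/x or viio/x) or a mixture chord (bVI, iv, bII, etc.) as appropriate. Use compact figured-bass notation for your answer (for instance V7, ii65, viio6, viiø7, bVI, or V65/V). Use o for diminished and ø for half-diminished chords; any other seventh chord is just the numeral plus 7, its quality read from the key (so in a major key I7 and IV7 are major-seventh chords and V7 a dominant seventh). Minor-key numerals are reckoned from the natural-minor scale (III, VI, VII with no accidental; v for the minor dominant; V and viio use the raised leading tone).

Stacked in thirds the chord is B-D-F-A: a half-diminished seventh chord on B.
B sits a half step below C (V in F minor); a diminished chord there is the applied leading-tone chord of V.

viiø7/V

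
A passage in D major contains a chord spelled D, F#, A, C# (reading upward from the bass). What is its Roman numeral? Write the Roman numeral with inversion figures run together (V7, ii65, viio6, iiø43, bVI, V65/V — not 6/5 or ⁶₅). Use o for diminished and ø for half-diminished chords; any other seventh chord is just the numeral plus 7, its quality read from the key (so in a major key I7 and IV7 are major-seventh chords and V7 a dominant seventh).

I7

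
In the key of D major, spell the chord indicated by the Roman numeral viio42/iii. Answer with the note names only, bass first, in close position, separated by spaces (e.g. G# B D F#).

D E# G# B

The slash marks an applied leading-tone chord: viio of iii. In D major, iii is F#, so the leading tone to it is E#, a half step below.
Building a fully diminished seventh chord on E# gives E#-G#-B-D.
With the 42 figure the chord is in third inversion; from the bass D upward in close position it reads D-E#-G#-B.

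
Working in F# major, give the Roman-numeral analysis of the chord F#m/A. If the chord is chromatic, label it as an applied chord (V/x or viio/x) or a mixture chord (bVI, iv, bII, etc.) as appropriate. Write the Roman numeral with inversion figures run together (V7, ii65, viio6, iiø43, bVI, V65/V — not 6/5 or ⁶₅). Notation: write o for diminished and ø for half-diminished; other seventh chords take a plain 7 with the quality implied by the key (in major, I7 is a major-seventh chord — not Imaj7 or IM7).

i6

Stacked in thirds the chord is F#-A-C#: a minor triad on F#.
F# is the first degree of F# major. This is the minor tonic, borrowed from the parallel minor.
With A in the bass the chord is in first inversion, so the figured bass is 6.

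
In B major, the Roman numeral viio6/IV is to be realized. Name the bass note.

F#

The applied chord viio6/IV is rooted on D#: D#-F#-A.
The figure 6 means first inversion — the third is in the bass.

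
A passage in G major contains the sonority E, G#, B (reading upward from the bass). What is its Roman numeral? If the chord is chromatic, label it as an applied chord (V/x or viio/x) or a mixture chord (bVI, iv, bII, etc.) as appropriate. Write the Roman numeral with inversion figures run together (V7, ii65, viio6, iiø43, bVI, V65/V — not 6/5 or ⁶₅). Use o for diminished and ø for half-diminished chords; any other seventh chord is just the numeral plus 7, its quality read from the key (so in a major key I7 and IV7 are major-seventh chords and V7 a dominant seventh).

V/ii

The pitches E-G#-B form a major triad rooted on E.
E is not a diatonic chord root with this quality in G major, but it lies a perfect fifth above A (ii), so the chord functions as an applied dominant of ii.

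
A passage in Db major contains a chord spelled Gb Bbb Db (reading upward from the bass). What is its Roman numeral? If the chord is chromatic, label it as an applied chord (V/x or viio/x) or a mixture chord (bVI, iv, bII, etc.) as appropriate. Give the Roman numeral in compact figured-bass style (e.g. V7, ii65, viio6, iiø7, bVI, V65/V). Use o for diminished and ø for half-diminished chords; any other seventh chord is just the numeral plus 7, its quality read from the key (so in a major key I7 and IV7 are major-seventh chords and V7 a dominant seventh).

The pitches Gb-Bbb-Db form a minor triad rooted on Gb.
Gb is the fourth degree of Db major. This is the minor subdominant, borrowed from the parallel minor.

iv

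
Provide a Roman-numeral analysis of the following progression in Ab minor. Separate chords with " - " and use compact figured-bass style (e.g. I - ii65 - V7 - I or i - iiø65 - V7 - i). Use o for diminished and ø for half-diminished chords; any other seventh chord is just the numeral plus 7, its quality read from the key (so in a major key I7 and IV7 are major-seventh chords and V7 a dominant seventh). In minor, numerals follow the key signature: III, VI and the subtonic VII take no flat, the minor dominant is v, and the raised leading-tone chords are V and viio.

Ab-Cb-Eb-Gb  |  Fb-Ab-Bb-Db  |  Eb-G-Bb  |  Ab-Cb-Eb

Ab-Cb-Eb-Gb: minor seventh chord on Ab = scale degree 1 → i7.
Fb-Ab-Bb-Db: root Bb is the supertonic; half-diminished seventh chord there is iiø43.
Eb-G-Bb: root Eb is the dominant; major triad there is V.
Ab-Cb-Eb: minor triad on Ab = scale degree 1 → i.

i7 - iiø43 - V - i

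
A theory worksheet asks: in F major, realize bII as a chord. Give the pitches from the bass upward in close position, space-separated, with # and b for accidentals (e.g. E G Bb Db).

Gb Bb Db

bII is the Neapolitan chord — a major triad on the lowered second degree. In F major that root is Gb.
So the chord is Gb-Bb-Db, a major triad.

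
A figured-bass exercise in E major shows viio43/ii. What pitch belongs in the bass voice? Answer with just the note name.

B

The applied chord viio43/ii is rooted on E#: E#-G#-B-D.
The figure 43 means second inversion — the fifth is in the bass.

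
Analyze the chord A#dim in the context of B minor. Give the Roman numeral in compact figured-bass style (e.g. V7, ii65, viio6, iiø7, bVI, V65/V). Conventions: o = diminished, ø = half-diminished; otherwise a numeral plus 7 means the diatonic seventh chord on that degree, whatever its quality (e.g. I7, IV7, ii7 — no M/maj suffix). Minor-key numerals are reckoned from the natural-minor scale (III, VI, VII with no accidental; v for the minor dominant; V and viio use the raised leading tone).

viio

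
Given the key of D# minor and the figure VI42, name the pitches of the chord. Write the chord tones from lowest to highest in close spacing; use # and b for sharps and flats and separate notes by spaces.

The numeral's case and figure indicate a major seventh chord. In D# minor its root, the sixth degree, is B.
That chord is spelled B-D#-F#-A#.
With the 42 figure the chord is in third inversion; from the bass A# upward in close position it reads A#-B-D#-F#.

A# B D# F#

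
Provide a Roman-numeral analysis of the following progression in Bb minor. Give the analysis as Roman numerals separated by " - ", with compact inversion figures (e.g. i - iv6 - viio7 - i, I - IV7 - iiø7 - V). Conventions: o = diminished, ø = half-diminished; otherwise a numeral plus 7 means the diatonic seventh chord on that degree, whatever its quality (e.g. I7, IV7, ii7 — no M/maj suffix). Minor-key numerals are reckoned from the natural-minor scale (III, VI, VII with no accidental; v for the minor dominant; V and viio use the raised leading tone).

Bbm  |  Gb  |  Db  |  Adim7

i - VI - III - viio7

Bbm has root Bb, degree 1 in Bb minor, so i.
Gb: major triad on Gb = scale degree 6 → VI.
Db: root Db is the mediant; major triad there is III.
Adim7: root A is the leading tone; fully diminished seventh chord there is viio7.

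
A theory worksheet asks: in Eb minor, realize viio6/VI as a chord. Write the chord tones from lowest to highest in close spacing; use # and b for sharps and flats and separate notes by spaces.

Db Fb Bb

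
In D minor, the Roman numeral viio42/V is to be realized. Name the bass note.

The applied chord viio42/V is rooted on G#: G#-B-D-F.
The figure 42 means third inversion — the seventh is in the bass.

F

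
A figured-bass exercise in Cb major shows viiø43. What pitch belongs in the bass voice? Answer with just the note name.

Fb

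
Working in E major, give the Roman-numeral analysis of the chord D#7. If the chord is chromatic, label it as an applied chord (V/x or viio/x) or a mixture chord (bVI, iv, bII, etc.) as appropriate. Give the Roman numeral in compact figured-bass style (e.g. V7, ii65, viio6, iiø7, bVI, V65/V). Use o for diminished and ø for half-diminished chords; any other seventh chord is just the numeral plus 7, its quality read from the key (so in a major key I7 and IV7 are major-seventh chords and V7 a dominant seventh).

V7/iii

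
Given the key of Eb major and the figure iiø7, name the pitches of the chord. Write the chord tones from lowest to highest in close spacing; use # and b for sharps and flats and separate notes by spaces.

F Ab Cb Eb

Scale degree 2 in Eb major is F; here the chord built on it is altered to a half-diminished seventh chord. iiø7 is the half-diminished supertonic seventh, borrowed from the parallel minor.
So the chord is F-Ab-Cb-Eb, a half-diminished seventh chord.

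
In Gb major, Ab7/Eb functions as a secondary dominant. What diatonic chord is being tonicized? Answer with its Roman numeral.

V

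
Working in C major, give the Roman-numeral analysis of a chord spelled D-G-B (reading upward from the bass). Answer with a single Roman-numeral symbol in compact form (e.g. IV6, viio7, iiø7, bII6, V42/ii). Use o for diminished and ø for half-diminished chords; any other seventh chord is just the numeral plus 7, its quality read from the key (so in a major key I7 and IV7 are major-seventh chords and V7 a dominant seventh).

V64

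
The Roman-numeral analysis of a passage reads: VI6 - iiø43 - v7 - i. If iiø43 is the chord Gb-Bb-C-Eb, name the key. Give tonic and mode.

Bb minor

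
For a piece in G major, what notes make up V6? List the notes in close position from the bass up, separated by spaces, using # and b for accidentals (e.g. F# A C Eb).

F# A D

The numeral's case and figure indicate a major triad. In G major its root, the fifth degree, is D.
Stacking thirds from D gives D-F#-A.
The figured bass 6 indicates first inversion, placing the third (F#) in the bass: F#-A-D.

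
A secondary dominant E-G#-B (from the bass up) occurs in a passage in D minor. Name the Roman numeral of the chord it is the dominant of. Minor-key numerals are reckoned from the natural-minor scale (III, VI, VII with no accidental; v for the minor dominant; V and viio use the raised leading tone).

V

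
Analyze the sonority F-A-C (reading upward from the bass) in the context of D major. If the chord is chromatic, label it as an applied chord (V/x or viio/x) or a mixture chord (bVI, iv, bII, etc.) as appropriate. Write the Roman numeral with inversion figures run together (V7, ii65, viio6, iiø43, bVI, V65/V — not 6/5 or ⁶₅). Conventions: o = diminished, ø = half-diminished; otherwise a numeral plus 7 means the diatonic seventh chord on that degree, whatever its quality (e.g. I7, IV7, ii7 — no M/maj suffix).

bIII

The pitches F-A-C form a major triad rooted on F.
F is the lowered third degree of D major (diatonic 3 would be F#). This is a major triad on the lowered third degree, borrowed from the parallel minor.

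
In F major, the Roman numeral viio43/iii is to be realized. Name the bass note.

D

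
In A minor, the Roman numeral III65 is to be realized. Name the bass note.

E

III in A minor has root C; the chord is C-E-G-B.
The figure 65 means first inversion — the third is in the bass.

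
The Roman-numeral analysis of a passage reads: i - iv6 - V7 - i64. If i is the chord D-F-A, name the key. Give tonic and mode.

D minor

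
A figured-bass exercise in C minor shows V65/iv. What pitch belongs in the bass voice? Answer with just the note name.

E

The applied chord V65/iv is rooted on C: C-E-G-Bb.
The figure 65 means first inversion — the third is in the bass.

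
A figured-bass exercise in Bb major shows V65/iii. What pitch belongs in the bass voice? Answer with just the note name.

C#

The applied chord V65/iii is rooted on A: A-C#-E-G.
The figure 65 means first inversion — the third is in the bass.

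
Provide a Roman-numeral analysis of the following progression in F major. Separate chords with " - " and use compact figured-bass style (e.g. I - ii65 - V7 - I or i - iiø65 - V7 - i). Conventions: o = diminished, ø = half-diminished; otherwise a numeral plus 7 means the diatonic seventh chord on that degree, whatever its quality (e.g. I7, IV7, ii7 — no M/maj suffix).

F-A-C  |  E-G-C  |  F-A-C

I - V6 - I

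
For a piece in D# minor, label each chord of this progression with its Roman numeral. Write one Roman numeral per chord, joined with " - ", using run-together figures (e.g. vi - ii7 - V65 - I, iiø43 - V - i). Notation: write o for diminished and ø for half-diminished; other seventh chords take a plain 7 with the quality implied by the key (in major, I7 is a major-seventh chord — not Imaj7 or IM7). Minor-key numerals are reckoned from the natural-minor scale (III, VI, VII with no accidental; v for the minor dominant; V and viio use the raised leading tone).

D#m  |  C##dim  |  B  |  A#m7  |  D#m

i - viio - VI - v7 - i

D#m: root D# is the tonic; minor triad there is i.
C##dim: diminished triad on C## = scale degree 7 → viio.
B: root B is the submediant; major triad there is VI.
A#m7: root A# is the dominant; minor seventh chord there is v7.
D#m: minor triad on D# = scale degree 1 → i.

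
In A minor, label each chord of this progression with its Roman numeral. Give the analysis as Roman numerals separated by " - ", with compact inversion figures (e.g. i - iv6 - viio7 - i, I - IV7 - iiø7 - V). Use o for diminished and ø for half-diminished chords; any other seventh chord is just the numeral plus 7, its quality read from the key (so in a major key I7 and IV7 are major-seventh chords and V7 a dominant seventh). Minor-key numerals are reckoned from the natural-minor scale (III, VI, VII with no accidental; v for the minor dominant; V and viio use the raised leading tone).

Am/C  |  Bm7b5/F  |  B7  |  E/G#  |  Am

i6 - iiø43 - V7/V - V6 - i

Am/C: root A is the tonic; minor triad there is i6.
Bm7b5/F: root B is the supertonic; half-diminished seventh chord there is iiø43.
B7: a dominant seventh chord on B, the applied dominant of V → V7/V.
E/G#: major triad on E = scale degree 5 → V6.
Am: minor triad on A = scale degree 1 → i.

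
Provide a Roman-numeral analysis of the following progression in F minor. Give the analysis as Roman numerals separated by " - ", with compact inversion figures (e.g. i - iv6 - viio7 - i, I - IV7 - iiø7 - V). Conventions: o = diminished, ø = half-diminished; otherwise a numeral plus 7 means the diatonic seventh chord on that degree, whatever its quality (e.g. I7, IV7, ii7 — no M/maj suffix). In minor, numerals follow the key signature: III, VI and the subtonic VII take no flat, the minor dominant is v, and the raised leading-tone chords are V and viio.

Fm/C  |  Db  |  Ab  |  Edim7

i64 - VI - III - viio7

Fm/C has root F, degree 1 in F minor, so i64.
Db has root Db, degree 6 in F minor, so VI.
Ab: root Ab is the mediant; major triad there is III.
Edim7: fully diminished seventh chord on E = scale degree 7 → viio7.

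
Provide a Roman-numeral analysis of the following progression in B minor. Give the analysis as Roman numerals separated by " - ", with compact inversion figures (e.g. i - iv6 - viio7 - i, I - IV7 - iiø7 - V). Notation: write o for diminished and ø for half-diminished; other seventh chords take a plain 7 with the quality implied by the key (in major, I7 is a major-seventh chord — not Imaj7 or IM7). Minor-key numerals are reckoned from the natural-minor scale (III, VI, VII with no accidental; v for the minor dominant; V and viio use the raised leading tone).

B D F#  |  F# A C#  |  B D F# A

i - v - i7

B-D-F#: minor triad on B = scale degree 1 → i.
F#-A-C#: root F# is the dominant; minor triad there is v.
B-D-F#-A: minor seventh chord on B = scale degree 1 → i7.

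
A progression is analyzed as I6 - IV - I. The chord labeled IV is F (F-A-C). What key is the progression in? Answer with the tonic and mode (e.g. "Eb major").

C major

The chord F is a major triad rooted on F; its label is IV.
Counting down 3 scale steps from F places the tonic on C; a major triad on degree 4 is diatonic only in major.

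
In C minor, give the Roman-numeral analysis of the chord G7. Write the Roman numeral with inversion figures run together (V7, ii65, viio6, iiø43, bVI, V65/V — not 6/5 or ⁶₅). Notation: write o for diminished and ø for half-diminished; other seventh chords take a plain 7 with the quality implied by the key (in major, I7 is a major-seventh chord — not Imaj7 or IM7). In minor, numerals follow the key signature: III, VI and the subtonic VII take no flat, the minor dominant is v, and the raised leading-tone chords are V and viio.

V7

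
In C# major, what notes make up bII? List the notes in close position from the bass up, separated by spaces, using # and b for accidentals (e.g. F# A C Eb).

D F# A

bII is the Neapolitan chord — a major triad on the lowered second degree. In C# major that root is D.
So the chord is D-F#-A, a major triad.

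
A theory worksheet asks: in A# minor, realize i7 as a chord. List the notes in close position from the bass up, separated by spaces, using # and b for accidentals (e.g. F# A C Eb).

A# C# E# G#

The numeral's case and figure indicate a minor seventh chord. In A# minor its root, scale degree 1, is A#.
Stacking thirds from A# gives A#-C#-E#-G#.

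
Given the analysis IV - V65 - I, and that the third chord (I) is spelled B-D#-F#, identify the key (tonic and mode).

The anchor chord is a major triad on B, labeled I.
If B is scale degree 1 and the mode makes that degree carry a major triad, the tonic is B and the mode is major.

B major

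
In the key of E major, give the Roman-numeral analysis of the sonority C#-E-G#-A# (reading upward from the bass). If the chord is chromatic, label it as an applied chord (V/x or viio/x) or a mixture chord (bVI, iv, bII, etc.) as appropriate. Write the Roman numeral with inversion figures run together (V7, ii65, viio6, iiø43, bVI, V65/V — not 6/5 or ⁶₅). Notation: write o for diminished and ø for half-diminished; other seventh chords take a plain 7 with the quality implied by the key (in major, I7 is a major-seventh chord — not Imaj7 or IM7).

viiø65/V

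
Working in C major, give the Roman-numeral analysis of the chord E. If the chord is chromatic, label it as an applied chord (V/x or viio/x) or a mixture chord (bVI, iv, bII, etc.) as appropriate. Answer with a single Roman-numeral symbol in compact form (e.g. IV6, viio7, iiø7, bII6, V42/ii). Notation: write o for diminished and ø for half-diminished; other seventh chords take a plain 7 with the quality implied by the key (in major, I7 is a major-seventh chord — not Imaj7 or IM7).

V/vi

The pitches E-G#-B form a major triad rooted on E.
E is not a diatonic chord root with this quality in C major, but it lies a perfect fifth above A (vi), so the chord functions as an applied dominant of vi.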